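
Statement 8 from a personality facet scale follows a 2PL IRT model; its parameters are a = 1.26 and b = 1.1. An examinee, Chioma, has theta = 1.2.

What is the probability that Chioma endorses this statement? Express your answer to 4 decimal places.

0.5315

P(theta) = 1 / (1 + exp(−a(theta − b)))
Exponent: 1.26 × (1.2 − 1.1) = 0.1260
1/(1 + e^{-0.1260}) = 0.5315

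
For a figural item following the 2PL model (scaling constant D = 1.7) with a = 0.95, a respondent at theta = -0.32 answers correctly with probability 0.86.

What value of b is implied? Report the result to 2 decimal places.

P(theta) = 1 / (1 + exp(−D·a(theta − b)))
logit(0.86) = ln(0.86/0.14) = 1.8153
b = theta − logit/(1.7·a) = -0.32 − 1.8153/1.6150 = -1.4440

-1.44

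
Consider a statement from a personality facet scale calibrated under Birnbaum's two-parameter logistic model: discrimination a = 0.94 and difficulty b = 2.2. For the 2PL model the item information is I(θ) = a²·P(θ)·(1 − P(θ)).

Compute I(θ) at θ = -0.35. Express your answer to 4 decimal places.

P = 1/(1+e^{2.3970}) = 0.0834
P(1−P) = 0.0834 × 0.9166 = 0.0764
I = a² × P(1−P) = 0.94² × 0.0764 = 0.06755

0.0675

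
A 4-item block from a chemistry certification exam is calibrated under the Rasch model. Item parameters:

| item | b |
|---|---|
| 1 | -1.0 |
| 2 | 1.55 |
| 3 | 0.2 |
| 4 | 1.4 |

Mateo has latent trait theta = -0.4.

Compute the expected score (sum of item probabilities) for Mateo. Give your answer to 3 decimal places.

P(theta) = 1 / (1 + exp(−(theta − b)))
P_1 = 1/(1+e^{-0.6000}) = 0.6457
P_2 = 1/(1+e^{1.9500}) = 0.1246
P_3 = 1/(1+e^{0.6000}) = 0.3543
P_4 = 1/(1+e^{1.8000}) = 0.1419
E[score] = 0.6457 + 0.1246 + 0.3543 + 0.1419 = 1.2664

1.266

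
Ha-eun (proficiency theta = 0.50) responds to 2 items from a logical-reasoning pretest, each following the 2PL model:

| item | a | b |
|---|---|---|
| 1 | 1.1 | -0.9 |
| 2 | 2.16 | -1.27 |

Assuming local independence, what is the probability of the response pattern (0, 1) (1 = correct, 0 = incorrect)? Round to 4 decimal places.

0.1728

P(theta) = 1 / (1 + exp(−a(theta − b)))
P_1 = 1/(1+e^{-1.5400}) = 0.8235
P_2 = 1/(1+e^{-3.8232}) = 0.9786
L = (1−P_1) × P_2 = 0.1765 × 0.9786 = 0.17276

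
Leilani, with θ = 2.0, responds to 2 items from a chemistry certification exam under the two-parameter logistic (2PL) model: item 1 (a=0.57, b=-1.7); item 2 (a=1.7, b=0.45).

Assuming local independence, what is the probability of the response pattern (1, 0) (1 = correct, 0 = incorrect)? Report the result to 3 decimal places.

P(θ) = 1 / (1 + exp(−a(θ − b)))
P_1 = 1/(1+e^{-2.1090}) = 0.8918
P_2 = 1/(1+e^{-2.6350}) = 0.9331
L = P_1 × (1−P_2) = 0.8918 × 0.0669 = 0.05968

0.060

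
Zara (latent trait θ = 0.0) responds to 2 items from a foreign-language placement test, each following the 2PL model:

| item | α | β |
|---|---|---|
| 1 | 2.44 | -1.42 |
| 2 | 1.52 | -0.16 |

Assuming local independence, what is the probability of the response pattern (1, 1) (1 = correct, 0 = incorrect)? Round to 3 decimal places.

P(θ) = 1 / (1 + exp(−α(θ − β)))
P_1 = 1/(1+e^{-3.4648}) = 0.9697
P_2 = 1/(1+e^{-0.2432}) = 0.5605
L = P_1 × P_2 = 0.9697 × 0.5605 = 0.54350

0.544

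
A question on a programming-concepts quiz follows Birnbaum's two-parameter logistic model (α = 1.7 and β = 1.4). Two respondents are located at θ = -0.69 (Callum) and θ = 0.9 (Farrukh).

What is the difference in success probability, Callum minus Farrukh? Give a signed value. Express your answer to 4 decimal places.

P(θ) = 1 / (1 + exp(−α(θ − β)))
P(Callum) = 0.0278  [exponent -3.5530]
P(Farrukh) = 0.2994  [exponent -0.8500]
Difference = 0.0278 − 0.2994 = -0.2716

-0.2716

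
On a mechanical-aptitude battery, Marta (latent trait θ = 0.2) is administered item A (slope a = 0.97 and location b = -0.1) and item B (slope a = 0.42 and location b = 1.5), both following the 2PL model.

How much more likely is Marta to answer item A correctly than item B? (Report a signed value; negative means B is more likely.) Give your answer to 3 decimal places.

P(θ) = 1 / (1 + exp(−a(θ − b)))
P_A = 0.5722
P_B = 0.3668
P_A − P_B = 0.2054

0.205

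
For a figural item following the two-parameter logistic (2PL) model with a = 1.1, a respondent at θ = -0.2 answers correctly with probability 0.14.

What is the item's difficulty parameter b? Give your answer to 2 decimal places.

1.45

P(θ) = 1 / (1 + exp(−a(θ − b)))
logit(0.14) = ln(0.14/0.86) = -1.8153
b = θ − logit/(a) = -0.2 − (-1.8153)/1.1000 = 1.4503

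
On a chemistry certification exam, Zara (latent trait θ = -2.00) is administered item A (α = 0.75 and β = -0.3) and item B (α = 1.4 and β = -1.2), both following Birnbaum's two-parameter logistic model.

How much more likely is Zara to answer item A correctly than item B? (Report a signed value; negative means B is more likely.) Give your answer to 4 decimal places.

-0.0276

P(θ) = 1 / (1 + exp(−α(θ − β)))
P_A = 0.2184
P_B = 0.2460
P_A − P_B = -0.0276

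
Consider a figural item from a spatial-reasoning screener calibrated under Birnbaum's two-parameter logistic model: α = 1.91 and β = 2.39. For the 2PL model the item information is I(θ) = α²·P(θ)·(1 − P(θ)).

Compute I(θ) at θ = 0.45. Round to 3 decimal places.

0.085

P = 1/(1+e^{3.7054}) = 0.0240
P(1−P) = 0.0240 × 0.9760 = 0.0234
I = α² × P(1−P) = 1.91² × 0.0234 = 0.08545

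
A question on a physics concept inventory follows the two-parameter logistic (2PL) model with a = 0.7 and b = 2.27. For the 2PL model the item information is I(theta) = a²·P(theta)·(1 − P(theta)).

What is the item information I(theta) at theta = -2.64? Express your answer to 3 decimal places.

0.015

P = 1/(1+e^{3.4370}) = 0.0312
P(1−P) = 0.0312 × 0.9688 = 0.0302
I = a² × P(1−P) = 0.7² × 0.0302 = 0.01479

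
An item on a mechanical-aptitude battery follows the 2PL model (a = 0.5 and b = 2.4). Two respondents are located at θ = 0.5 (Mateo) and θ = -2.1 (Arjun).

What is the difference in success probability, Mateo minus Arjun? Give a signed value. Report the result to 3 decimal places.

P(θ) = 1 / (1 + exp(−a(θ − b)))
P(Mateo) = 0.2789  [exponent -0.9500]
P(Arjun) = 0.0953  [exponent -2.2500]
Difference = 0.2789 − 0.0953 = 0.1835

0.184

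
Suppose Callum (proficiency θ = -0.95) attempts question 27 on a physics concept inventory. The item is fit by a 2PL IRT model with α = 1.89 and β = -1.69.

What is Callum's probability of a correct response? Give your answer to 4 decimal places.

0.8020

P(θ) = 1 / (1 + exp(−α(θ − β)))
Exponent: 1.89 × (-0.95 − (-1.69)) = 1.3986
1/(1 + e^{-1.3986}) = 0.8020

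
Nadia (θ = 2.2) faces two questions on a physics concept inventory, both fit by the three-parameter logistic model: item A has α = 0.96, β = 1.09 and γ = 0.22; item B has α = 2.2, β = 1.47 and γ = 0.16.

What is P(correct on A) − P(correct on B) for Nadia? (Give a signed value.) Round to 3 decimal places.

-0.059

P(θ) = γ + (1 − γ) · 1 / (1 + exp(−α(θ − β)))
P_A = 0.8001
P_B = 0.8596
P_A − P_B = -0.0595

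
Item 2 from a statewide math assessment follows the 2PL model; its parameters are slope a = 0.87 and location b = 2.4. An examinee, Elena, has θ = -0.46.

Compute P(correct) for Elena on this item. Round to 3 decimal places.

P(θ) = 1 / (1 + exp(−a(θ − b)))
Exponent: 0.87 × (-0.46 − 2.4) = -2.4882
1/(1 + e^{2.4882}) = 0.0767

0.077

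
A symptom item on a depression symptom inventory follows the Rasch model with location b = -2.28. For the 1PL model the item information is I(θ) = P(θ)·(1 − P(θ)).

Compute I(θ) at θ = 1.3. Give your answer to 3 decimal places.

P = 1/(1+e^{-3.5800}) = 0.9729
P(1−P) = 0.9729 × 0.0271 = 0.0264
I = P(1−P) = 0.02638

0.026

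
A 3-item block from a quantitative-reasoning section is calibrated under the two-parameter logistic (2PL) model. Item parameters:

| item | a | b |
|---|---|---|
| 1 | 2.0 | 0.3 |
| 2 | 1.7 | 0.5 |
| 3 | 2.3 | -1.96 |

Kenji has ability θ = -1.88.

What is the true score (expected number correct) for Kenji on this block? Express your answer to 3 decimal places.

P(θ) = 1 / (1 + exp(−a(θ − b)))
P_1 = 1/(1+e^{4.3600}) = 0.0126
P_2 = 1/(1+e^{4.0460}) = 0.0172
P_3 = 1/(1+e^{-0.1840}) = 0.5459
E[score] = 0.0126 + 0.0172 + 0.5459 = 0.5757

0.576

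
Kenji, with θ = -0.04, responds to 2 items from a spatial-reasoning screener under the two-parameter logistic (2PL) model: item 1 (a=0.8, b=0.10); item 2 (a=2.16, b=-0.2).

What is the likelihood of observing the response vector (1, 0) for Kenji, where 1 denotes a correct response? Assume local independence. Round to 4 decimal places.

0.1956

P(θ) = 1 / (1 + exp(−a(θ − b)))
P_1 = 1/(1+e^{0.1120}) = 0.4720
P_2 = 1/(1+e^{-0.3456}) = 0.5856
L = P_1 × (1−P_2) = 0.4720 × 0.4144 = 0.19563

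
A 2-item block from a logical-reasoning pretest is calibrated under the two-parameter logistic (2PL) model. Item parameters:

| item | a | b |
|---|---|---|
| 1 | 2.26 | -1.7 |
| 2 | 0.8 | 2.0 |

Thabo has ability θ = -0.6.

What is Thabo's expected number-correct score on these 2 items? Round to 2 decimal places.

P(θ) = 1 / (1 + exp(−a(θ − b)))
P_1 = 1/(1+e^{-2.4860}) = 0.9232
P_2 = 1/(1+e^{2.0800}) = 0.1111
E[score] = 0.9232 + 0.1111 = 1.0342

1.03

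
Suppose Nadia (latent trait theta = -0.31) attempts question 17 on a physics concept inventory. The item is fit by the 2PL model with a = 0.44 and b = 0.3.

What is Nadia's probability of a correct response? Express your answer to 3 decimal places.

0.433

P(theta) = 1 / (1 + exp(−a(theta − b)))
Exponent: 0.44 × (-0.31 − 0.3) = -0.2684
1/(1 + e^{0.2684}) = 0.4333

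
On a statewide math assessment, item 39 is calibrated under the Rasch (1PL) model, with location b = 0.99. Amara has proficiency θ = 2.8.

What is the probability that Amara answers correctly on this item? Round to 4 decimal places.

0.8594

P(θ) = 1 / (1 + exp(−(θ − b)))
Exponent: (2.8 − 0.99) = 1.8100
1/(1 + e^{-1.8100}) = 0.8594
P = 0.8594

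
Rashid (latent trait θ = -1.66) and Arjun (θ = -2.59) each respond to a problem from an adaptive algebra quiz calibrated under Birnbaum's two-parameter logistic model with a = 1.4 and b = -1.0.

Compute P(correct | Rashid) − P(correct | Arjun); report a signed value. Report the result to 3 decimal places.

0.187

P(θ) = 1 / (1 + exp(−a(θ − b)))
P(Rashid) = 0.2841  [exponent -0.9240]
P(Arjun) = 0.0974  [exponent -2.2260]
Difference = 0.2841 − 0.0974 = 0.1867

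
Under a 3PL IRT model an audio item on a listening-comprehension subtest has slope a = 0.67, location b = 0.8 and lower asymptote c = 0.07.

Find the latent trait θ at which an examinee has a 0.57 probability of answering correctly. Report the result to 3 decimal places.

1.025

P(θ) = c + (1 − c) · 1 / (1 + exp(−a(θ − b)))
Remove guessing floor: (0.57 − 0.07)/(1 − 0.07) = 0.5376
logit = ln(0.5376/0.4624) = 0.1508
θ = b + logit/(a) = 0.8 + 0.1508/0.6700 = 1.0251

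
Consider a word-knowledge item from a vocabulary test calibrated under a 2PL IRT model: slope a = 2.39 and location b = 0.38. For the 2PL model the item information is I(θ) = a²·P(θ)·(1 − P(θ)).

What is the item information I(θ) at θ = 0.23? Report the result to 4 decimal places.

P = 1/(1+e^{0.3585}) = 0.4113
P(1−P) = 0.4113 × 0.5887 = 0.2421
I = a² × P(1−P) = 2.39² × 0.2421 = 1.38311

1.3831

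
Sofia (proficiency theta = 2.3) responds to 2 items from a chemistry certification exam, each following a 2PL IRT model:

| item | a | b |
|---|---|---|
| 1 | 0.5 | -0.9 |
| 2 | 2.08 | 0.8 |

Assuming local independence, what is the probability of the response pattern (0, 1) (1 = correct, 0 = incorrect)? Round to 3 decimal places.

0.161

P(theta) = 1 / (1 + exp(−a(theta − b)))
P_1 = 1/(1+e^{-1.6000}) = 0.8320
P_2 = 1/(1+e^{-3.1200}) = 0.9577
L = (1−P_1) × P_2 = 0.1680 × 0.9577 = 0.16088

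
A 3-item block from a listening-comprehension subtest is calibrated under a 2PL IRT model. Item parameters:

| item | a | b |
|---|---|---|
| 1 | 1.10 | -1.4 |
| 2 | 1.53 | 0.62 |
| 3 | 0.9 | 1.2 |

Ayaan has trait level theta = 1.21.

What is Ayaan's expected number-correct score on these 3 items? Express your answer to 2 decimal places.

P(theta) = 1 / (1 + exp(−a(theta − b)))
P_1 = 1/(1+e^{-2.8710}) = 0.9464
P_2 = 1/(1+e^{-0.9027}) = 0.7115
P_3 = 1/(1+e^{-0.0090}) = 0.5022
E[score] = 0.9464 + 0.7115 + 0.5022 = 2.1601

2.16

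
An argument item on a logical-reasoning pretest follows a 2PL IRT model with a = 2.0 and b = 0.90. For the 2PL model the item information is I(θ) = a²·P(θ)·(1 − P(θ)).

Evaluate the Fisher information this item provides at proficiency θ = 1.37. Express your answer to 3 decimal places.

0.808

P = 1/(1+e^{-0.9400}) = 0.7191
P(1−P) = 0.7191 × 0.2809 = 0.2020
I = a² × P(1−P) = 2.0² × 0.2020 = 0.80798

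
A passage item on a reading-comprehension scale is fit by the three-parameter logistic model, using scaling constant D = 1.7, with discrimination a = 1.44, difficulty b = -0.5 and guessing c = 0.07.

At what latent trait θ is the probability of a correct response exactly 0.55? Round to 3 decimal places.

-0.474

P(θ) = c + (1 − c) · 1 / (1 + exp(−D·a(θ − b)))
Remove guessing floor: (0.55 − 0.07)/(1 − 0.07) = 0.5161
logit = ln(0.5161/0.4839) = 0.0645
θ = b + logit/(1.7·a) = -0.5 + 0.0645/2.4480 = -0.4736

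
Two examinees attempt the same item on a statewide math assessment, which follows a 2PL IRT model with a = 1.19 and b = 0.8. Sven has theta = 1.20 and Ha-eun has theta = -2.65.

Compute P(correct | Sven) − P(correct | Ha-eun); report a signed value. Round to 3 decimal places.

0.601

P(theta) = 1 / (1 + exp(−a(theta − b)))
P(Sven) = 0.6168  [exponent 0.4760]
P(Ha-eun) = 0.0162  [exponent -4.1055]
Difference = 0.6168 − 0.0162 = 0.6006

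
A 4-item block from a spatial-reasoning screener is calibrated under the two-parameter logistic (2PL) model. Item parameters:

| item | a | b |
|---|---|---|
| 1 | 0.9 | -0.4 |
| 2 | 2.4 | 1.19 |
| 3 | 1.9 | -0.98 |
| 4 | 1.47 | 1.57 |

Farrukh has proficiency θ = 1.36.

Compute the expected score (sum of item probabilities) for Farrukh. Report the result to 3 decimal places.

P(θ) = 1 / (1 + exp(−a(θ − b)))
P_1 = 1/(1+e^{-1.5840}) = 0.8298
P_2 = 1/(1+e^{-0.4080}) = 0.6006
P_3 = 1/(1+e^{-4.4460}) = 0.9884
P_4 = 1/(1+e^{0.3087}) = 0.4234
E[score] = 0.8298 + 0.6006 + 0.9884 + 0.4234 = 2.8422

2.842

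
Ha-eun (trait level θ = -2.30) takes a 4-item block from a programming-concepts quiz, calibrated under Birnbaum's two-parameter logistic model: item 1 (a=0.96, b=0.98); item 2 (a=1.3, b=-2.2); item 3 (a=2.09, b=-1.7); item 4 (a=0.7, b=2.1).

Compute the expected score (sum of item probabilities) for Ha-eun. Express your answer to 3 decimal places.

P(θ) = 1 / (1 + exp(−a(θ − b)))
P_1 = 1/(1+e^{3.1488}) = 0.0411
P_2 = 1/(1+e^{0.1300}) = 0.4675
P_3 = 1/(1+e^{1.2540}) = 0.2220
P_4 = 1/(1+e^{3.0800}) = 0.0439
E[score] = 0.0411 + 0.4675 + 0.2220 + 0.0439 = 0.7746

0.775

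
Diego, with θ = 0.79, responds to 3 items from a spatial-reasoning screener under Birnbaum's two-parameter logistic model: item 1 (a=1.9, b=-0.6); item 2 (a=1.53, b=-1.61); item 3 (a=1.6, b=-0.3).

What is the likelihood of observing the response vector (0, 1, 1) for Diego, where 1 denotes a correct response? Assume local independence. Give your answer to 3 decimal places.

P(θ) = 1 / (1 + exp(−a(θ − b)))
P_1 = 1/(1+e^{-2.6410}) = 0.9335
P_2 = 1/(1+e^{-3.6720}) = 0.9752
P_3 = 1/(1+e^{-1.7440}) = 0.8512
L = (1−P_1) × P_2 × P_3 = 0.0665 × 0.9752 × 0.8512 = 0.05524

0.055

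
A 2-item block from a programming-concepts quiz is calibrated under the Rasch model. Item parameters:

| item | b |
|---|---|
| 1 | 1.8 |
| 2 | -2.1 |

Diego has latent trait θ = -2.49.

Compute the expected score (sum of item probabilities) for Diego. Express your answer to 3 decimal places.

P(θ) = 1 / (1 + exp(−(θ − b)))
P_1 = 1/(1+e^{4.2900}) = 0.0135
P_2 = 1/(1+e^{0.3900}) = 0.4037
E[score] = 0.0135 + 0.4037 = 0.4172

0.417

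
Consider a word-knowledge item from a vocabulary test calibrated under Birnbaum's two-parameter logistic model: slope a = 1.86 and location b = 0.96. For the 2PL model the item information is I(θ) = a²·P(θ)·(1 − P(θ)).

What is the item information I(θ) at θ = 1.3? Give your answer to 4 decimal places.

P = 1/(1+e^{-0.6324}) = 0.6530
P(1−P) = 0.6530 × 0.3470 = 0.2266
I = a² × P(1−P) = 1.86² × 0.2266 = 0.78388

0.7839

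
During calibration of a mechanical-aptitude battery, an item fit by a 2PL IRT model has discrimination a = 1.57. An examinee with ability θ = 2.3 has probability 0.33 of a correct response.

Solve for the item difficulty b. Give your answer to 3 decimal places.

2.751

P(θ) = 1 / (1 + exp(−a(θ − b)))
logit(0.33) = ln(0.33/0.67) = -0.7082
b = θ − logit/(a) = 2.3 − (-0.7082)/1.5700 = 2.7511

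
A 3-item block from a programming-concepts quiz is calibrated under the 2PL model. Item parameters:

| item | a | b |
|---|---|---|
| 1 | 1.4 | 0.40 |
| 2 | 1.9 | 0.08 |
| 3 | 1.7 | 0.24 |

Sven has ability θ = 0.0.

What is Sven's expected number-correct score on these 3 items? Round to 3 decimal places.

P(θ) = 1 / (1 + exp(−a(θ − b)))
P_1 = 1/(1+e^{0.5600}) = 0.3635
P_2 = 1/(1+e^{0.1520}) = 0.4621
P_3 = 1/(1+e^{0.4080}) = 0.3994
E[score] = 0.3635 + 0.4621 + 0.3994 = 1.2250

1.225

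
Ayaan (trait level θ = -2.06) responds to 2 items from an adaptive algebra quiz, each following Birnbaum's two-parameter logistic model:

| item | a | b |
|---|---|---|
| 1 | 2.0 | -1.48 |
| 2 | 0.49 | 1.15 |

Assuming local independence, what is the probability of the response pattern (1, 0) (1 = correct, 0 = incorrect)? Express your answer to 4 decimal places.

P(θ) = 1 / (1 + exp(−a(θ − b)))
P_1 = 1/(1+e^{1.1600}) = 0.2387
P_2 = 1/(1+e^{1.5729}) = 0.1718
L = P_1 × (1−P_2) = 0.2387 × 0.8282 = 0.19766

0.1977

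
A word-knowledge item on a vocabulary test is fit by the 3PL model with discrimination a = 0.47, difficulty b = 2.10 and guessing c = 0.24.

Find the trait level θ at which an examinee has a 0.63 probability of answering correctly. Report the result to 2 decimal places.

2.21

P(θ) = c + (1 − c) · 1 / (1 + exp(−a(θ − b)))
Remove guessing floor: (0.63 − 0.24)/(1 − 0.24) = 0.5132
logit = ln(0.5132/0.4868) = 0.0526
θ = b + logit/(a) = 2.10 + 0.0526/0.4700 = 2.2120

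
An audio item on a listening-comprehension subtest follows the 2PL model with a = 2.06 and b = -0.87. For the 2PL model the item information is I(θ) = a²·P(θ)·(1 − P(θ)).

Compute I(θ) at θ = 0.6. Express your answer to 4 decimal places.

0.1869

P = 1/(1+e^{-3.0282}) = 0.9538
P(1−P) = 0.9538 × 0.0462 = 0.0440
I = a² × P(1−P) = 2.06² × 0.0440 = 0.18687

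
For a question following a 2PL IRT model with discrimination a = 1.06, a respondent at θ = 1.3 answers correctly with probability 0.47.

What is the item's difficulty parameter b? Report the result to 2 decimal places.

1.41

P(θ) = 1 / (1 + exp(−a(θ − b)))
logit(0.47) = ln(0.47/0.53) = -0.1201
b = θ − logit/(a) = 1.3 − (-0.1201)/1.0600 = 1.4133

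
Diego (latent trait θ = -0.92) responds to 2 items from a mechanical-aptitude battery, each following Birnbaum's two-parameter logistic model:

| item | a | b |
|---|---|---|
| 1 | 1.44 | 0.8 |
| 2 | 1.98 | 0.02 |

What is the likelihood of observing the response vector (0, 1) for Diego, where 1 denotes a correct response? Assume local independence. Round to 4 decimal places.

P(θ) = 1 / (1 + exp(−a(θ − b)))
P_1 = 1/(1+e^{2.4768}) = 0.0775
P_2 = 1/(1+e^{1.8612}) = 0.1346
L = (1−P_1) × P_2 = 0.9225 × 0.1346 = 0.12413

0.1241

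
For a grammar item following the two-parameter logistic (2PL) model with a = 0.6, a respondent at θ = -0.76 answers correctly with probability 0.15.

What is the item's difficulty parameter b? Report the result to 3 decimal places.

2.131

P(θ) = 1 / (1 + exp(−a(θ − b)))
logit(0.15) = ln(0.15/0.85) = -1.7346
b = θ − logit/(a) = -0.76 − (-1.7346)/0.6000 = 2.1310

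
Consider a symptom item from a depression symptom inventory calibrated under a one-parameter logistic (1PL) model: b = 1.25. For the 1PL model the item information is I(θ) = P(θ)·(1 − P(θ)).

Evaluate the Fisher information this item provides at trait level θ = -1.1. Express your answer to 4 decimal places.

P = 1/(1+e^{2.3500}) = 0.0871
P(1−P) = 0.0871 × 0.9129 = 0.0795
I = P(1−P) = 0.07949

0.0795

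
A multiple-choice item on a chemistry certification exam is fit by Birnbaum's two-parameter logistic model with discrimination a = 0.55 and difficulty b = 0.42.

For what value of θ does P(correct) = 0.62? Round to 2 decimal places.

1.31

P(θ) = 1 / (1 + exp(−a(θ − b)))
logit = ln(0.6200/0.3800) = 0.4895
θ = b + logit/(a) = 0.42 + 0.4895/0.5500 = 1.3101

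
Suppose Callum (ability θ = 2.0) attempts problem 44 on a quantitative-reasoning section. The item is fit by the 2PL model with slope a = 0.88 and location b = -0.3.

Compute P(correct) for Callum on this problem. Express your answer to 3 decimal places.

0.883

P(θ) = 1 / (1 + exp(−a(θ − b)))
Exponent: 0.88 × (2.0 − (-0.3)) = 2.0240
1/(1 + e^{-2.0240}) = 0.8833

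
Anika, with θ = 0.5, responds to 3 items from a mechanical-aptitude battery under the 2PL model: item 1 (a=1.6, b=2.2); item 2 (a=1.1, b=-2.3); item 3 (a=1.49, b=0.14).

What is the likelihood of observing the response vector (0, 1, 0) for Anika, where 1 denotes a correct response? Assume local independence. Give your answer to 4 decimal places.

P(θ) = 1 / (1 + exp(−a(θ − b)))
P_1 = 1/(1+e^{2.7200}) = 0.0618
P_2 = 1/(1+e^{-3.0800}) = 0.9561
P_3 = 1/(1+e^{-0.5364}) = 0.6310
L = (1−P_1) × P_2 × (1−P_3) = 0.9382 × 0.9561 × 0.3690 = 0.33101

0.3310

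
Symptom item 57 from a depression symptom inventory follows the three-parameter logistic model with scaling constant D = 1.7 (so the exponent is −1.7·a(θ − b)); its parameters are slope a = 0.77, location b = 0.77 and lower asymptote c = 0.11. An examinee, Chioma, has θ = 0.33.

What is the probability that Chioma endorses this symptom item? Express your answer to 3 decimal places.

P(θ) = c + (1 − c) · 1 / (1 + exp(−D·a(θ − b)))
Exponent: 1.7 × 0.77 × (0.33 − 0.77) = -0.5760
1/(1 + e^{0.5760}) = 0.3599
P = 0.11 + 0.89 × 0.3599 = 0.4303

0.430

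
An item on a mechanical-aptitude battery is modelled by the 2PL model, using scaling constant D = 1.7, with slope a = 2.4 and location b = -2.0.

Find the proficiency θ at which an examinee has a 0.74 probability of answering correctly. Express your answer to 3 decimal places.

-1.744

P(θ) = 1 / (1 + exp(−D·a(θ − b)))
logit = ln(0.7400/0.2600) = 1.0460
θ = b + logit/(1.7·a) = -2.0 + 1.0460/4.0800 = -1.7436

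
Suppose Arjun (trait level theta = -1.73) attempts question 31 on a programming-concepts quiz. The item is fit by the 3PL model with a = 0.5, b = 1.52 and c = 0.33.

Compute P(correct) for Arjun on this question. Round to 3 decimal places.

P(theta) = c + (1 − c) · 1 / (1 + exp(−a(theta − b)))
Exponent: 0.5 × (-1.73 − 1.52) = -1.6250
1/(1 + e^{1.6250}) = 0.1645
P = 0.33 + 0.67 × 0.1645 = 0.4402

0.440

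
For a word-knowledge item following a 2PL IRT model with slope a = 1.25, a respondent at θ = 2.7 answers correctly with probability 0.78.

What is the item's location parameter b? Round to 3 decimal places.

1.687

P(θ) = 1 / (1 + exp(−a(θ − b)))
logit(0.78) = ln(0.78/0.22) = 1.2657
b = θ − logit/(a) = 2.7 − 1.2657/1.2500 = 1.6875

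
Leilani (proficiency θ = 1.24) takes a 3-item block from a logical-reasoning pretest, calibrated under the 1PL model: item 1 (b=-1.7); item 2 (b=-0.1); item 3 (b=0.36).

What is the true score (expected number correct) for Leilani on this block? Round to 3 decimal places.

P(θ) = 1 / (1 + exp(−(θ − b)))
P_1 = 1/(1+e^{-2.9400}) = 0.9498
P_2 = 1/(1+e^{-1.3400}) = 0.7925
P_3 = 1/(1+e^{-0.8800}) = 0.7068
E[score] = 0.9498 + 0.7925 + 0.7068 = 2.4491

2.449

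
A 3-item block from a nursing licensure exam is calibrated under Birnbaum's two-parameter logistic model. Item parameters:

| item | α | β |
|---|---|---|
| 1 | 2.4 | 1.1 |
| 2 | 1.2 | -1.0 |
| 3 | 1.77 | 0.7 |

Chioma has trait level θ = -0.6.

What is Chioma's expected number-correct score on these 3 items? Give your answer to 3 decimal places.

P(θ) = 1 / (1 + exp(−α(θ − β)))
P_1 = 1/(1+e^{4.0800}) = 0.0166
P_2 = 1/(1+e^{-0.4800}) = 0.6177
P_3 = 1/(1+e^{2.3010}) = 0.0910
E[score] = 0.0166 + 0.6177 + 0.0910 = 0.7254

0.725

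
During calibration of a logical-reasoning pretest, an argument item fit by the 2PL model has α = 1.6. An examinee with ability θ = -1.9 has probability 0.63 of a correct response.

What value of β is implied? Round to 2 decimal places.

P(θ) = 1 / (1 + exp(−α(θ − β)))
logit(0.63) = ln(0.63/0.37) = 0.5322
β = θ − logit/(α) = -1.9 − 0.5322/1.6000 = -2.2326

-2.23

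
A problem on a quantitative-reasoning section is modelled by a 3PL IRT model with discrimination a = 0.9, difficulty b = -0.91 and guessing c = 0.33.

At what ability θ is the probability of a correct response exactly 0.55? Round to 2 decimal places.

P(θ) = c + (1 − c) · 1 / (1 + exp(−a(θ − b)))
Remove guessing floor: (0.55 − 0.33)/(1 − 0.33) = 0.3284
logit = ln(0.3284/0.6716) = -0.7156
θ = b + logit/(a) = -0.91 + (-0.7156)/0.9000 = -1.7051

-1.71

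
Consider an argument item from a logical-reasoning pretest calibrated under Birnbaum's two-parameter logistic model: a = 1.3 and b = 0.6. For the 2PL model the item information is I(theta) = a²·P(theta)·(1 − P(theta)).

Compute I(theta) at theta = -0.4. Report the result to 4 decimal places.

0.2844

P = 1/(1+e^{1.3000}) = 0.2142
P(1−P) = 0.2142 × 0.7858 = 0.1683
I = a² × P(1−P) = 1.3² × 0.1683 = 0.28442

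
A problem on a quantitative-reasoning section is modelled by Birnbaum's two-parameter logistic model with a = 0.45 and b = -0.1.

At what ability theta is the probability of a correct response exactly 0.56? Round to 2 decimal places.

P(theta) = 1 / (1 + exp(−a(theta − b)))
logit = ln(0.5600/0.4400) = 0.2412
theta = b + logit/(a) = -0.1 + 0.2412/0.4500 = 0.4359

0.44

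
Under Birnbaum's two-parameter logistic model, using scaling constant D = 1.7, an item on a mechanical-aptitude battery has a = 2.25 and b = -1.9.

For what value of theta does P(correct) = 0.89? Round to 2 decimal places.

P(theta) = 1 / (1 + exp(−D·a(theta − b)))
logit = ln(0.8900/0.1100) = 2.0907
theta = b + logit/(1.7·a) = -1.9 + 2.0907/3.8250 = -1.3534

-1.35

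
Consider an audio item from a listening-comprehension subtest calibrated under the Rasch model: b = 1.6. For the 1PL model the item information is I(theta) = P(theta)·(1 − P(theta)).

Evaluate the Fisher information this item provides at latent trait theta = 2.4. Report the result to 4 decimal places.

P = 1/(1+e^{-0.8000}) = 0.6900
P(1−P) = 0.6900 × 0.3100 = 0.2139
I = P(1−P) = 0.21391

0.2139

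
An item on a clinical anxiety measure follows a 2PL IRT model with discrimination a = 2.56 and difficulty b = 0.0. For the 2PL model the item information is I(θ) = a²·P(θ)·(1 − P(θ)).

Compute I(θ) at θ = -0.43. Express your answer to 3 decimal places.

1.227

P = 1/(1+e^{1.1008}) = 0.2496
P(1−P) = 0.2496 × 0.7504 = 0.1873
I = a² × P(1−P) = 2.56² × 0.1873 = 1.22746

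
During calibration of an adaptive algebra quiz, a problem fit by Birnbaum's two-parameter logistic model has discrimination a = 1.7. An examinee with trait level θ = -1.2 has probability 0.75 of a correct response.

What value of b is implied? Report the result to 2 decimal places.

-1.85

P(θ) = 1 / (1 + exp(−a(θ − b)))
logit(0.75) = ln(0.75/0.25) = 1.0986
b = θ − logit/(a) = -1.2 − 1.0986/1.7000 = -1.8462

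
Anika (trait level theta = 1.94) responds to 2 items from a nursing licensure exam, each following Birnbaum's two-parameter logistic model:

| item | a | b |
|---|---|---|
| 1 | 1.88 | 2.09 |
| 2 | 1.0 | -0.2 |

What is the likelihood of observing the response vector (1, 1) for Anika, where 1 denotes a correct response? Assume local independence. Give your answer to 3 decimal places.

P(theta) = 1 / (1 + exp(−a(theta − b)))
P_1 = 1/(1+e^{0.2820}) = 0.4300
P_2 = 1/(1+e^{-2.1400}) = 0.8947
L = P_1 × P_2 = 0.4300 × 0.8947 = 0.38470

0.385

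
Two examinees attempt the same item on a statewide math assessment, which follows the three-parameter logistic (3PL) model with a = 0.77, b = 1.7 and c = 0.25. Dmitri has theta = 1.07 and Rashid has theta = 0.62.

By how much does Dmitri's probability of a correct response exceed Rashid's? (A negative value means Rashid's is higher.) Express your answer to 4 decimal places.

0.0583

P(theta) = c + (1 − c) · 1 / (1 + exp(−a(theta − b)))
P(Dmitri) = 0.5358  [exponent -0.4851]
P(Rashid) = 0.4775  [exponent -0.8316]
Difference = 0.5358 − 0.4775 = 0.0583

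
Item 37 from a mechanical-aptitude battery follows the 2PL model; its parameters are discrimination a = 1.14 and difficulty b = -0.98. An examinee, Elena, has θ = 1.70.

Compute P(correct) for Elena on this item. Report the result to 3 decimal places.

0.955

P(θ) = 1 / (1 + exp(−a(θ − b)))
Exponent: 1.14 × (1.70 − (-0.98)) = 3.0552
1/(1 + e^{-3.0552}) = 0.9550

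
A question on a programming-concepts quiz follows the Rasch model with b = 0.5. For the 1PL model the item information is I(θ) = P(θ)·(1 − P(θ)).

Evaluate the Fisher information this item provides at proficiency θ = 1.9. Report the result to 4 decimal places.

0.1587

P = 1/(1+e^{-1.4000}) = 0.8022
P(1−P) = 0.8022 × 0.1978 = 0.1587
I = P(1−P) = 0.15868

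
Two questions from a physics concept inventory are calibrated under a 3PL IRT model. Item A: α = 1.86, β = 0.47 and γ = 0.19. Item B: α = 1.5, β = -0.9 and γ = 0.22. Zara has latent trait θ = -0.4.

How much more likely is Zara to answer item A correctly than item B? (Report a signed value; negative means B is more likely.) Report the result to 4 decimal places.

-0.4257

P(θ) = γ + (1 − γ) · 1 / (1 + exp(−α(θ − β)))
P_A = 0.3240
P_B = 0.7498
P_A − P_B = -0.4257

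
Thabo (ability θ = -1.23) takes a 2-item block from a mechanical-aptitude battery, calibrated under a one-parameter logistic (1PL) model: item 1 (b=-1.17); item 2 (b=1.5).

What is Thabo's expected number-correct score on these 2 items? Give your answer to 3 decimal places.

0.546

P(θ) = 1 / (1 + exp(−(θ − b)))
P_1 = 1/(1+e^{0.0600}) = 0.4850
P_2 = 1/(1+e^{2.7300}) = 0.0612
E[score] = 0.4850 + 0.0612 = 0.5462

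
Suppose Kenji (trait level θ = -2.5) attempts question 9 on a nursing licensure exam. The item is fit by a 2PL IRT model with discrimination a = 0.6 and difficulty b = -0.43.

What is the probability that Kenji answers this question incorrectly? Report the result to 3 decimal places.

0.776

P(θ) = 1 / (1 + exp(−a(θ − b)))
Exponent: 0.6 × (-2.5 − (-0.43)) = -1.2420
1/(1 + e^{1.2420}) = 0.2241
P(incorrect) = 1 − 0.2241 = 0.7759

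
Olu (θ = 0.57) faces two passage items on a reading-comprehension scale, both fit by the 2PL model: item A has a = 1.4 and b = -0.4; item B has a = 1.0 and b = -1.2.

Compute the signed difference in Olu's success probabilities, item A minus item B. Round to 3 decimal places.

-0.059

P(θ) = 1 / (1 + exp(−a(θ − b)))
P_A = 0.7954
P_B = 0.8545
P_A − P_B = -0.0590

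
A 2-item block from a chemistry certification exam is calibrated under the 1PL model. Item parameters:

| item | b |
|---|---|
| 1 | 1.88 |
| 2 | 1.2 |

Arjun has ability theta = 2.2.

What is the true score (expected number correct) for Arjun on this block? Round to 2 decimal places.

P(theta) = 1 / (1 + exp(−(theta − b)))
P_1 = 1/(1+e^{-0.3200}) = 0.5793
P_2 = 1/(1+e^{-1.0000}) = 0.7311
E[score] = 0.5793 + 0.7311 = 1.3104

1.31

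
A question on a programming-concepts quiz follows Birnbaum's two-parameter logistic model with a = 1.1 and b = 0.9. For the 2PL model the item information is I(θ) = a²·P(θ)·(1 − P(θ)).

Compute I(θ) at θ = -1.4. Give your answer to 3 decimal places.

P = 1/(1+e^{2.5300}) = 0.0738
P(1−P) = 0.0738 × 0.9262 = 0.0683
I = a² × P(1−P) = 1.1² × 0.0683 = 0.08269

0.083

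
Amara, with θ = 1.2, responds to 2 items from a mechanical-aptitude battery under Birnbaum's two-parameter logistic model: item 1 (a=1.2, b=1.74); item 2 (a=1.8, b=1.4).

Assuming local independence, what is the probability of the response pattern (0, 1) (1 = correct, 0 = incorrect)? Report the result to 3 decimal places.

0.270

P(θ) = 1 / (1 + exp(−a(θ − b)))
P_1 = 1/(1+e^{0.6480}) = 0.3434
P_2 = 1/(1+e^{0.3600}) = 0.4110
L = (1−P_1) × P_2 = 0.6566 × 0.4110 = 0.26982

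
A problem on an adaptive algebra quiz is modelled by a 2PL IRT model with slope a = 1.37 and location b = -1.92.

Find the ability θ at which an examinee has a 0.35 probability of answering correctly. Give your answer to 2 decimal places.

P(θ) = 1 / (1 + exp(−a(θ − b)))
logit = ln(0.3500/0.6500) = -0.6190
θ = b + logit/(a) = -1.92 + (-0.6190)/1.3700 = -2.3719

-2.37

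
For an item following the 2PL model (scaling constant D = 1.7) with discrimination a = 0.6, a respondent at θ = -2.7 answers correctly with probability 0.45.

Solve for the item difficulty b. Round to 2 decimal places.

-2.50

P(θ) = 1 / (1 + exp(−D·a(θ − b)))
logit(0.45) = ln(0.45/0.55) = -0.2007
b = θ − logit/(1.7·a) = -2.7 − (-0.2007)/1.0200 = -2.5033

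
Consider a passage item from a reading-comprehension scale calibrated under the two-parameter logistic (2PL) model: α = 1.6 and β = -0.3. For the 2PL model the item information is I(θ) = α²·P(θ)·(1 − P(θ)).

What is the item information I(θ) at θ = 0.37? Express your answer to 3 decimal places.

0.486

P = 1/(1+e^{-1.0720}) = 0.7450
P(1−P) = 0.7450 × 0.2550 = 0.1900
I = α² × P(1−P) = 1.6² × 0.1900 = 0.48636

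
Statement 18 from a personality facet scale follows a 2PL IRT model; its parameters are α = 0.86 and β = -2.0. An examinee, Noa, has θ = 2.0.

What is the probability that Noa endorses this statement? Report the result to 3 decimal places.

P(θ) = 1 / (1 + exp(−α(θ − β)))
Exponent: 0.86 × (2.0 − (-2.0)) = 3.4400
1/(1 + e^{-3.4400}) = 0.9689

0.969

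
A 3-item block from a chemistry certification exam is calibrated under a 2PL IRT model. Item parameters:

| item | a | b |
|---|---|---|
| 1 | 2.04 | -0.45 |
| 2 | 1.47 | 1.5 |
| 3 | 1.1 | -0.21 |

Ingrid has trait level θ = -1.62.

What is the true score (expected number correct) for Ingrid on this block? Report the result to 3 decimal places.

0.269

P(θ) = 1 / (1 + exp(−a(θ − b)))
P_1 = 1/(1+e^{2.3868}) = 0.0842
P_2 = 1/(1+e^{4.5864}) = 0.0101
P_3 = 1/(1+e^{1.5510}) = 0.1749
E[score] = 0.0842 + 0.0101 + 0.1749 = 0.2692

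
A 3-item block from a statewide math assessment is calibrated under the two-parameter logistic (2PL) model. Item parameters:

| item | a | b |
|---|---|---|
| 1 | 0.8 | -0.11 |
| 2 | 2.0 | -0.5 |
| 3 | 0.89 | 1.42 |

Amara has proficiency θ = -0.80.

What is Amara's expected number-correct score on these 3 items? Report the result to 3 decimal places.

0.842

P(θ) = 1 / (1 + exp(−a(θ − b)))
P_1 = 1/(1+e^{0.5520}) = 0.3654
P_2 = 1/(1+e^{0.6000}) = 0.3543
P_3 = 1/(1+e^{1.9758}) = 0.1218
E[score] = 0.3654 + 0.3543 + 0.1218 = 0.8415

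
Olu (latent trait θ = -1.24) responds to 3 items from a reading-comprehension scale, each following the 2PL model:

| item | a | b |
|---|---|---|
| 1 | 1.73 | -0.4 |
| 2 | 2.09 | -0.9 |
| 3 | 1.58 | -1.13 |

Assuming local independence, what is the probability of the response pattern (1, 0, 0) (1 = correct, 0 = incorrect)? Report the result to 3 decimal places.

P(θ) = 1 / (1 + exp(−a(θ − b)))
P_1 = 1/(1+e^{1.4532}) = 0.1895
P_2 = 1/(1+e^{0.7106}) = 0.3295
P_3 = 1/(1+e^{0.1738}) = 0.4567
L = P_1 × (1−P_2) × (1−P_3) = 0.1895 × 0.6705 × 0.5433 = 0.06904

0.069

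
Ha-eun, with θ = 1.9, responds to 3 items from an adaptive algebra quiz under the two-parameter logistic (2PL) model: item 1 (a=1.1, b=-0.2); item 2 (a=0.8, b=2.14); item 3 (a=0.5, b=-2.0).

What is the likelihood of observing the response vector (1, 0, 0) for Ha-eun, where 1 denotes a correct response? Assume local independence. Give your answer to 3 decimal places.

0.062

P(θ) = 1 / (1 + exp(−a(θ − b)))
P_1 = 1/(1+e^{-2.3100}) = 0.9097
P_2 = 1/(1+e^{0.1920}) = 0.4521
P_3 = 1/(1+e^{-1.9500}) = 0.8754
L = P_1 × (1−P_2) × (1−P_3) = 0.9097 × 0.5479 × 0.1246 = 0.06208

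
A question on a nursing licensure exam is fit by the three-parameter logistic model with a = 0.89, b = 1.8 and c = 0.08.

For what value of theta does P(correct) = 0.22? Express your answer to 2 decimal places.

P(theta) = c + (1 − c) · 1 / (1 + exp(−a(theta − b)))
Remove guessing floor: (0.22 − 0.08)/(1 − 0.08) = 0.1522
logit = ln(0.1522/0.8478) = -1.7177
theta = b + logit/(a) = 1.8 + (-1.7177)/0.8900 = -0.1299

-0.13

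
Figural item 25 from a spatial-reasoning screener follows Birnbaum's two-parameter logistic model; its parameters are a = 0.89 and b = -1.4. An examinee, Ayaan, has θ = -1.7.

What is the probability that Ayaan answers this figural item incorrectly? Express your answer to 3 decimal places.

0.566

P(θ) = 1 / (1 + exp(−a(θ − b)))
Exponent: 0.89 × (-1.7 − (-1.4)) = -0.2670
1/(1 + e^{0.2670}) = 0.4336
P(incorrect) = 1 − 0.4336 = 0.5664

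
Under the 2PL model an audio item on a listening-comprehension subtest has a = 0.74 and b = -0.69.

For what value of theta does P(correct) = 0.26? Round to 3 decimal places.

-2.103

P(theta) = 1 / (1 + exp(−a(theta − b)))
logit = ln(0.2600/0.7400) = -1.0460
theta = b + logit/(a) = -0.69 + (-1.0460)/0.7400 = -2.1035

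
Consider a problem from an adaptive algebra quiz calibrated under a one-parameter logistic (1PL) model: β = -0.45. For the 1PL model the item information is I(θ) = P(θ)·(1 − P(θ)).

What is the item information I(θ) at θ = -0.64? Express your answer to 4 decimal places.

P = 1/(1+e^{0.1900}) = 0.4526
P(1−P) = 0.4526 × 0.5474 = 0.2478
I = P(1−P) = 0.24776

0.2478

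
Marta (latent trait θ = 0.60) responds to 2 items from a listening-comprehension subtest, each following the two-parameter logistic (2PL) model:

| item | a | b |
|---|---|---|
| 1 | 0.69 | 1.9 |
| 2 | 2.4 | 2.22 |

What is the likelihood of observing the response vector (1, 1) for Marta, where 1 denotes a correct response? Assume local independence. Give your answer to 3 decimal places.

0.006

P(θ) = 1 / (1 + exp(−a(θ − b)))
P_1 = 1/(1+e^{0.8970}) = 0.2897
P_2 = 1/(1+e^{3.8880}) = 0.0201
L = P_1 × P_2 = 0.2897 × 0.0201 = 0.00582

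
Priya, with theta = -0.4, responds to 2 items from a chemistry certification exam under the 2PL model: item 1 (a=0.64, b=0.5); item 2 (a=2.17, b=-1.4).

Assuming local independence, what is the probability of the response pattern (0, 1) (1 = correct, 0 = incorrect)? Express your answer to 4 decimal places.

0.5745

P(theta) = 1 / (1 + exp(−a(theta − b)))
P_1 = 1/(1+e^{0.5760}) = 0.3599
P_2 = 1/(1+e^{-2.1700}) = 0.8975
L = (1−P_1) × P_2 = 0.6401 × 0.8975 = 0.57455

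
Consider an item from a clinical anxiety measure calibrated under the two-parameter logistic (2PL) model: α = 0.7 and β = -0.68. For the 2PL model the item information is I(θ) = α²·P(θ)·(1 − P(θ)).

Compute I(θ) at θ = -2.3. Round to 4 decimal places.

0.0902

P = 1/(1+e^{1.1340}) = 0.2434
P(1−P) = 0.2434 × 0.7566 = 0.1842
I = α² × P(1−P) = 0.7² × 0.1842 = 0.09024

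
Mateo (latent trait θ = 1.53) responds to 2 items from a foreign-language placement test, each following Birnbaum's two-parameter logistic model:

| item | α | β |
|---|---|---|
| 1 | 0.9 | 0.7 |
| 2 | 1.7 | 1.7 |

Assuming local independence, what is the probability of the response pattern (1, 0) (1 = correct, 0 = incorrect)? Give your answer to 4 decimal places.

0.3879

P(θ) = 1 / (1 + exp(−α(θ − β)))
P_1 = 1/(1+e^{-0.7470}) = 0.6785
P_2 = 1/(1+e^{0.2890}) = 0.4282
L = P_1 × (1−P_2) = 0.6785 × 0.5718 = 0.38795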